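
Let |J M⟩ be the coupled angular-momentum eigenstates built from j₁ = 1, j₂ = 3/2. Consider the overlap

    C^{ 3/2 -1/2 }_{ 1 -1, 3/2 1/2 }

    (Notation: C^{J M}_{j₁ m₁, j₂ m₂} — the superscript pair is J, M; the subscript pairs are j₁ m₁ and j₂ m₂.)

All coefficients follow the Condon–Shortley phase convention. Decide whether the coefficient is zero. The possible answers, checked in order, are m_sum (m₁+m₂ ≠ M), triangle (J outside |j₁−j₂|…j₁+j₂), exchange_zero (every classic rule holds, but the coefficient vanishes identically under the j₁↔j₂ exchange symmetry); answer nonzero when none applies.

m-sum: m₁+m₂ = -1+1/2 = -1/2, M = -1/2  ✓
triangle: |j₁−j₂| = 1/2 ≤ J = 3/2 ≤ j₁+j₂ = 5/2  ✓
exchange: j₁≠j₂ or m₁≠m₂ — the exchange symmetry imposes no constraint here
value check: CG = −√(8/15) = -0.730297 ≠ 0

nonzero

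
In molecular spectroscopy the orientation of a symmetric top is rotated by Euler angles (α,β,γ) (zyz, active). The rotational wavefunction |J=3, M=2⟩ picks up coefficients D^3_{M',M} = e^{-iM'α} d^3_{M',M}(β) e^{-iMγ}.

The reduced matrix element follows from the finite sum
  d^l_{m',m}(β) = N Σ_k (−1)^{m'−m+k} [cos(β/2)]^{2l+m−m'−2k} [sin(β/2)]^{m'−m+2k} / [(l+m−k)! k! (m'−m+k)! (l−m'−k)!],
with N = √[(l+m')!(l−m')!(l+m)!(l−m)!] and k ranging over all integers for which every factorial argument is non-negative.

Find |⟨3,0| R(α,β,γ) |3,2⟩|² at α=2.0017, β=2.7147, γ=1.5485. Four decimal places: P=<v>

P=0.0457

First d^3_{0,2}(β=2.7147), then the phase factors e^{-i(0)α} and e^{-i(2)γ}:
Half-angle: c=0.211829, s=0.977307. N=√(6·6·120·1)=65.726707
Admissible k: 2..3 (factorial args all ≥0)
  k=2: (−1)^0·65.7267/(12)·0.2118^4·0.9773^2 = +0.010533
  k=3: (−1)^1·65.7267/(12)·0.2118^2·0.9773^4 = -0.224211
d^3_{0,2}(2.7147) = +0.010533 -0.224211 = -0.213677
|D^3_{0,2}|² = |d^3_{0,2}(β)|² = (-0.213677)² = 0.045658 (the z-rotation phases have unit modulus)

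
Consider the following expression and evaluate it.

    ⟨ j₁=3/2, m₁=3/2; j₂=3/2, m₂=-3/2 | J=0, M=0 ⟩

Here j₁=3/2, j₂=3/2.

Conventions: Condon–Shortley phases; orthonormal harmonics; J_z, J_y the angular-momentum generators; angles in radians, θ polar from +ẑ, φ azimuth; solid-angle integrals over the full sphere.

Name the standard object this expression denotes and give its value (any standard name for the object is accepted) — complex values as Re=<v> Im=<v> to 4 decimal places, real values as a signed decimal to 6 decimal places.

Clebsch–Gordan coefficient, +√(1/4) ≈ +0.500000

This is a Clebsch–Gordan (vector-coupling) coefficient.
√[1·3!0!0!/4! · 3!0!0!3!0!0!] = √(9)
  +(−1)^0/∏(0,3,0,0,0,0)! = 1/6  (running 1/6)
⟨..|..⟩ = √(9)·(1/6) = +0.500000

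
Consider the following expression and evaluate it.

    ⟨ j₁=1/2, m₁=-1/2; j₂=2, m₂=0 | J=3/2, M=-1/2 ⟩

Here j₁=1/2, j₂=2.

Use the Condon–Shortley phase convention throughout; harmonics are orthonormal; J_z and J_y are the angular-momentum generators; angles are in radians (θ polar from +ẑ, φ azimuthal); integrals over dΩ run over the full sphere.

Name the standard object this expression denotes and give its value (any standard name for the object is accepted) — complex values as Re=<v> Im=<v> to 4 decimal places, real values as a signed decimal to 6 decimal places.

Clebsch–Gordan coefficient, −√(2/5) ≈ -0.632456

This is a Clebsch–Gordan (vector-coupling) coefficient.
j₁+j₂−J=1  J+j₁−j₂=0  J−j₁+j₂=3  j₁+j₂+J+1=5
(j₁±m₁, j₂±m₂, J±M) = (0,1,2,2,1,2)
P² = 8/5
sum k=1..1:
  [1] −1/2 = -1/2
S = -1/2
C² = P²·S² = 2/5 ; C = -0.632456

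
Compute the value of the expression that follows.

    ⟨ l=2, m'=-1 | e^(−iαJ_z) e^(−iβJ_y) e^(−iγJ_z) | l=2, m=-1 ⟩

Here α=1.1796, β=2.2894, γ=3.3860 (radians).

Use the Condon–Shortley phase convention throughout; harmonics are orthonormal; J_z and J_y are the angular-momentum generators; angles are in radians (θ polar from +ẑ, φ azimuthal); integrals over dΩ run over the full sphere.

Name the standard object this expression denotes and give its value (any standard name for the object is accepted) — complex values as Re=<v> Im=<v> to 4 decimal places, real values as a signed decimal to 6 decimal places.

This is a Wigner D-matrix element — the rotation-matrix element ⟨l m'| R(α,β,γ) |l m⟩ in the angular-momentum basis.
Split into d^2_{-1,-1}(β=2.2894) × two z-phases.
With c≡cos(β/2)=0.413319 and s≡sin(β/2)=0.910586, N=[1·6·1·6]^{1/2}=6.000000
k∈{0,1} keeps every argument non-negative
  k=0: (−1)^0·6.0000/(6)·0.4133^4·0.9106^0 = +0.029184
  k=1: (−1)^1·6.0000/(2)·0.4133^2·0.9106^2 = -0.424947
d^2_{-1,-1}(2.2894) = +0.029184 -0.424947 = -0.395763
D = (+0.381295+0.924454i)·(-0.395763)·(-0.970281-0.241981i) = +0.057885+0.391507i

Wigner D-matrix element, Re=0.0579 Im=0.3915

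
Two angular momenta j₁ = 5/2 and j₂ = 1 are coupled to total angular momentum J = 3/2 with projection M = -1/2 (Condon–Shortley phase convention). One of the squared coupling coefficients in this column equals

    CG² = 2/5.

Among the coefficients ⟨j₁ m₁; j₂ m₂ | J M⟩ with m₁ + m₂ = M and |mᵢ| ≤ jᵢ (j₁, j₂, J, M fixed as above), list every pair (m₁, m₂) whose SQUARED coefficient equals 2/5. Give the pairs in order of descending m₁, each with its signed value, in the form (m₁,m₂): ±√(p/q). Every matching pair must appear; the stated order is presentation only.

(-1/2,0): −√(2/5); (-3/2,1): +√(2/5)

Admissible pairs with m₁+m₂ = M = -1/2: (-3/2,1), (-1/2,0), (1/2,-1)
  (m₁,m₂)=(1/2,-1): CG² = 1/5, CG = +√(1/5)
  (m₁,m₂)=(-1/2,0): CG² = 2/5, CG = −√(2/5)   ← matches the target
  (m₁,m₂)=(-3/2,1): CG² = 2/5, CG = +√(2/5)   ← matches the target
Pairs with CG² = 2/5: (-1/2,0): −√(2/5); (-3/2,1): +√(2/5)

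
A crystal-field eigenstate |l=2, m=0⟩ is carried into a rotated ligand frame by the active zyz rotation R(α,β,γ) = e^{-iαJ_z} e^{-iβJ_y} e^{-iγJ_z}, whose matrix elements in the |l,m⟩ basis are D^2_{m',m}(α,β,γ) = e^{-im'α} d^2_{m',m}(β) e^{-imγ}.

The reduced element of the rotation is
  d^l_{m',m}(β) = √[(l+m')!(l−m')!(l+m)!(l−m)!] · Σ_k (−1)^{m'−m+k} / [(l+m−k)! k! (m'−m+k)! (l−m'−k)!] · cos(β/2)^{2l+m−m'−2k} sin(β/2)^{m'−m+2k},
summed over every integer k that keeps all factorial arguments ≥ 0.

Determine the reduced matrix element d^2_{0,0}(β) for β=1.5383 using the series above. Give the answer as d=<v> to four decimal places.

d=-0.4984

d^2_{0,0}(β=1.5383) via the finite sum:
With c≡cos(β/2)=0.718502 and s≡sin(β/2)=0.695525, N=[2·2·2·2]^{1/2}=4.000000
k: max(0,(0)−(0))=0 … min(2+(0),2−(0))=2
  k=0: (−1)^0·4.0000/(4)·0.7185^4·0.6955^0 = +0.266509
  k=1: (−1)^1·4.0000/(1)·0.7185^2·0.6955^2 = -0.998944
  k=2: (−1)^2·4.0000/(4)·0.7185^0·0.6955^4 = +0.234019
d^2_{0,0}(1.5383) = +0.266509 -0.998944 +0.234019 = -0.498417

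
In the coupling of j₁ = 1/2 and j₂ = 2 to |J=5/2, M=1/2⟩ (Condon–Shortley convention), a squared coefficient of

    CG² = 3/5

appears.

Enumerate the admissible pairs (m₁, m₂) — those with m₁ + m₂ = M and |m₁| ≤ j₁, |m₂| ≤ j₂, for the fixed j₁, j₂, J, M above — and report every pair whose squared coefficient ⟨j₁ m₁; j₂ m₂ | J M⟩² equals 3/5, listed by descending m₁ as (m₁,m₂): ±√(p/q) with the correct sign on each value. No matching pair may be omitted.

(1/2,0): +√(3/5)

Admissible pairs with m₁+m₂ = M = 1/2: (-1/2,1), (1/2,0)
  (m₁,m₂)=(1/2,0): CG² = 3/5, CG = +√(3/5)   ← matches the target
  (m₁,m₂)=(-1/2,1): CG² = 2/5, CG = +√(2/5)
Pairs with CG² = 3/5: (1/2,0): +√(3/5)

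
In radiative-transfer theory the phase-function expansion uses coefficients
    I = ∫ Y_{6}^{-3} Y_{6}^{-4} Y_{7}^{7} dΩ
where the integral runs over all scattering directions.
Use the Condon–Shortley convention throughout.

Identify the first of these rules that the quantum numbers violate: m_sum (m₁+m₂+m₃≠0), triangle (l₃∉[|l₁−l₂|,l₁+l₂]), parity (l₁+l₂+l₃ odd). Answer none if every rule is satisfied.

parity

Σmᵢ = 0  ✓
l₃∈[|l₁−l₂|,l₁+l₂]=[0,12], have l₃=7  ✓
Σlᵢ = 19 ⇒ odd  ✗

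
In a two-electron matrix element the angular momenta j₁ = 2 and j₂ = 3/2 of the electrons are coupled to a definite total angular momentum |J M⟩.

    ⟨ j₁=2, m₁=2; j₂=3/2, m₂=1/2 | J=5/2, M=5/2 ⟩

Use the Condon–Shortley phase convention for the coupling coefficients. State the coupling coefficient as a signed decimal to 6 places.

+0.755929  (= +√(4/7))

√[6·1!3!2!/7! · 4!0!2!1!5!0!] = √(576/7)
  +(−1)^0/∏(0,1,0,2,3,0)! = 1/12  (running 1/12)
⟨..|..⟩ = √(576/7)·(1/12) = +0.755929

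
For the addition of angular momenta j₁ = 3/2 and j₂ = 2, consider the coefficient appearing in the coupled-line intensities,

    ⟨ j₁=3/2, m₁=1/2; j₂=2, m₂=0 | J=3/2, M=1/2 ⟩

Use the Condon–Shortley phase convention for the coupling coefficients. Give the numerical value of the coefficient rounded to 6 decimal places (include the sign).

−√(1/5) = -0.447214

j₁+j₂−J=2  J+j₁−j₂=1  J−j₁+j₂=2  j₁+j₂+J+1=6
(j₁±m₁, j₂±m₂, J±M) = (2,1,2,2,2,1)
P² = 16/45
sum k=0..1:
  [0] +1/4 = 1/4
  [1] −1/1 = -1
S = -3/4
C² = P²·S² = 1/5 ; C = -0.447214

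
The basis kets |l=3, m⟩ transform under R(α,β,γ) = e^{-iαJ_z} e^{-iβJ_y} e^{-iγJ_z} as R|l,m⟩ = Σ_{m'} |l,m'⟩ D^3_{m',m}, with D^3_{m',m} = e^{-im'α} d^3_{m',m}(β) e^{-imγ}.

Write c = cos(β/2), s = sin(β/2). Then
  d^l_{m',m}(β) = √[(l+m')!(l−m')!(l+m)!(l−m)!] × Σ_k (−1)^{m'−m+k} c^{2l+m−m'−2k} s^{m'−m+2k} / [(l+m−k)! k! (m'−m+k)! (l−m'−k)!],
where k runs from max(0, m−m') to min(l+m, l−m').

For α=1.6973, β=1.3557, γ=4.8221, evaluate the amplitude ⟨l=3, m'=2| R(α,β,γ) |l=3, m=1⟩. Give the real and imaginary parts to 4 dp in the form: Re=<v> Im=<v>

D^3_{2,1}(1.6973,1.3557,4.8221) = e^{-i·2·1.6973}·d^3_{2,1}(1.3557)·e^{-i·1·4.8221}. Compute d first:
With c≡cos(β/2)=0.778923 and s≡sin(β/2)=0.627120, N=[120·1·24·2]^{1/2}=75.894664
k∈{0,1} keeps every argument non-negative
  k=0: (−1)^1·75.8947/(24)·0.7789^5·0.6271^1 = -0.568621
  k=1: (−1)^2·75.8947/(12)·0.7789^3·0.6271^3 = +0.737165
d^3_{2,1}(1.3557) = -0.568621 +0.737165 = +0.168544
D = (-0.968164+0.250317i)·(+0.168544)·(+0.109491+0.993988i) = -0.059802-0.157578i

Re=-0.0598 Im=-0.1576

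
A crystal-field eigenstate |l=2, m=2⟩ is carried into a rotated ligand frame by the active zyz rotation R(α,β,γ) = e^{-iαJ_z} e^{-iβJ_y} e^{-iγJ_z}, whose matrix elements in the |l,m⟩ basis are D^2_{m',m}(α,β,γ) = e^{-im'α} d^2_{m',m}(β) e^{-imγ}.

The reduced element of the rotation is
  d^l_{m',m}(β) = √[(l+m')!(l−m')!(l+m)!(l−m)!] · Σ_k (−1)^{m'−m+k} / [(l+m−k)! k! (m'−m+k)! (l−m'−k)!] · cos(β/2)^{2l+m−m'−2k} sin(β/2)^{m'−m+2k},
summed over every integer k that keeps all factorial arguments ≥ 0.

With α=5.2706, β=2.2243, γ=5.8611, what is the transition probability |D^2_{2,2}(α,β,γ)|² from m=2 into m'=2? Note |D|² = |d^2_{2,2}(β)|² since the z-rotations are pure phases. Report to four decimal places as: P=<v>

P=0.0015

First d^2_{2,2}(β=2.2243), then the phase factors e^{-i(2)α} and e^{-i(2)γ}:
Half-angle: c=0.442735, s=0.896653. N=√(24·1·24·1)=24.000000
Admissible k: 0..0 (factorial args all ≥0)
  k=0: (−1)^0·24.0000/(24)·0.4427^4·0.8967^0 = +0.038422
d^2_{2,2}(2.2243) = +0.038422
|D^2_{2,2}|² = |d^2_{2,2}(β)|² = (+0.038422)² = 0.001476 (the z-rotation phases have unit modulus)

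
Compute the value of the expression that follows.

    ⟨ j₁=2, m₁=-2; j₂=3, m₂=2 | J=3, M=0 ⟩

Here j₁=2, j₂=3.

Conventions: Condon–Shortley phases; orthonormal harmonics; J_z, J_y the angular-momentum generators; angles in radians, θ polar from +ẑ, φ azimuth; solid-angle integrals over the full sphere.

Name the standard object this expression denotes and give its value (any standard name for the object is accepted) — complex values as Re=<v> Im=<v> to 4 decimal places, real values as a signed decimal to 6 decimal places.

Clebsch–Gordan coefficient, +√(1/3) ≈ +0.577350

This is a Clebsch–Gordan (vector-coupling) coefficient.
√[7·2!2!4!/9! · 0!4!5!1!3!3!] = √(192)
  +(−1)^2/∏(2,0,2,3,0,1)! = 1/24  (running 1/24)
⟨..|..⟩ = √(192)·(1/24) = +0.577350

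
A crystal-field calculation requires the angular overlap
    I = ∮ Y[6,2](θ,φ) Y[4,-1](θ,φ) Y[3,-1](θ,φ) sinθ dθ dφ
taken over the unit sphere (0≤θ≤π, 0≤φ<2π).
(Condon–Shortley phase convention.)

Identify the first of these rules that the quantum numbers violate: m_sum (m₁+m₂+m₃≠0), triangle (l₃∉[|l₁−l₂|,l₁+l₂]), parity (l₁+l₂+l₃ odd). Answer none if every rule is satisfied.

azimuthal sum: 2 − 1 − 1 = 0  ✓
2 ≤ 3 ≤ 10 (triangle on l)  ✓
L = 6 + 4 + 3 = 13 (odd)  ✗

parity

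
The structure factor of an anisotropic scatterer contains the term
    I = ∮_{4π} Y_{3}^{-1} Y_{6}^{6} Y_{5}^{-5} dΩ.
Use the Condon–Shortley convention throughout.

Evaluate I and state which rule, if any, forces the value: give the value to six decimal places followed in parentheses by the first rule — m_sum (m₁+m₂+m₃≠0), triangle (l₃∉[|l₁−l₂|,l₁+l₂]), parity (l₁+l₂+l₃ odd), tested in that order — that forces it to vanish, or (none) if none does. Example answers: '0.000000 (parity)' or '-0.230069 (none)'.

Rules hold: Σm=0, L=14 even, 3≤5≤9.
N = 7·13·11 = 1001
Δ = 4!·2!·8!/15! = 1/675675
Racah Σ t=1..3: t=1:−1/8640 t=2:+1/2304 t=3:−1/8640 = 7/34560
⇒ 3j(3 6 5; 0 0 0)² = 7/429, sgn -1
Racah Σ t=4..4: t=4:+1/1935360 = 1/1935360
⇒ 3j(3 6 5; -1 6 -5)² = 3/91, sgn +1
4πI² = N·(3j₀)²·(3jₘ)² = 7/13
I = -1·√(0.538462/4π) = -0.20700098
No selection rule forces the value: the integral is nonzero (none).

-0.207001 (none)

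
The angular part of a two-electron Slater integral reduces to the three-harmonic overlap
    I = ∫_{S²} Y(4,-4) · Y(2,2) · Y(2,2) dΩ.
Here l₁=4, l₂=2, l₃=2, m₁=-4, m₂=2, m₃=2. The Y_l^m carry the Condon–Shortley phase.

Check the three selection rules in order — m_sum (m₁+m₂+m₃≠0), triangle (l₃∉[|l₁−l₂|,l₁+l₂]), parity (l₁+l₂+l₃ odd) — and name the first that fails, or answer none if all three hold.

none

azimuthal sum: -4 + 2 + 2 = 0  ✓
2 ≤ 2 ≤ 6 (triangle on l)  ✓
L = 4 + 2 + 2 = 8 (even)  ✓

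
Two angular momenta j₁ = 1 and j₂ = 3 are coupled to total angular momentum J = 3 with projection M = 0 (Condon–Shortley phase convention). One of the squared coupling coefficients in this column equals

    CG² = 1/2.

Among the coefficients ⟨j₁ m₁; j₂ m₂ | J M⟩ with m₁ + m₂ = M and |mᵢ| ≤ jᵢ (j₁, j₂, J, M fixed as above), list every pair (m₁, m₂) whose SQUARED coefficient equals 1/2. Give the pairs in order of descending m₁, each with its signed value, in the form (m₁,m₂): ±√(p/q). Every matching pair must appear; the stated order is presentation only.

Admissible pairs with m₁+m₂ = M = 0: (-1,1), (0,0), (1,-1)
  (m₁,m₂)=(1,-1): CG² = 1/2, CG = +√(1/2)   ← matches the target
  (m₁,m₂)=(0,0): CG² = 0/1, CG = 0
  (m₁,m₂)=(-1,1): CG² = 1/2, CG = −√(1/2)   ← matches the target
Pairs with CG² = 1/2: (1,-1): +√(1/2); (-1,1): −√(1/2)

(1,-1): +√(1/2); (-1,1): −√(1/2)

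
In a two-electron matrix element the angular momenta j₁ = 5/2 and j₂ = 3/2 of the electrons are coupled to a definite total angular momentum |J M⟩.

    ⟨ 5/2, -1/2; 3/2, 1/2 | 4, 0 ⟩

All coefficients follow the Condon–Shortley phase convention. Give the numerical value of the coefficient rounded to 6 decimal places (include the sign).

triangle: 0!·5!·3!/9! = 720/362880
(j±m)!: 2!·3!·2!·1!·4!·4! = 13824
prefactor² = (2J+1)·Δ·N² = 1728/7
  k=0: +1/(0!·0!·3!·2!·2!·1!) = 1/24
Σ = 1/24  ⇒  CG² = 1728/7·(1/24)² = 3/7
CG = +√(3/7) = +0.654654

+√(3/7) ≈ +0.654654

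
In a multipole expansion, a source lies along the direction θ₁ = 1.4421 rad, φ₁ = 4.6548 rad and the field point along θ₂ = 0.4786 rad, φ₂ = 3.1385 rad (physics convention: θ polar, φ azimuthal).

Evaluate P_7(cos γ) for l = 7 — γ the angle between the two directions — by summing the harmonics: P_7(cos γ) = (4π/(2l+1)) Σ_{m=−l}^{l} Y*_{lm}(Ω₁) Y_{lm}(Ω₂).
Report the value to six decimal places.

Term-by-term m-sum for l=7 (normalisation 4π/15 = 0.837758):
  m=-7: (0.185084, 0.433981) × (-0.002197, -0.000048) = (-0.000386, -0.000962)  (running Σ = (-0.000386, -0.000962))
  m=-6: (-0.214950, 0.077377) × (0.015842, 0.000294) = (-0.003428, 0.001163)  (running Σ = (-0.003814, 0.000201))
  m=-5: (0.078558, 0.265241) × (-0.070251, -0.001086) = (-0.005231, -0.018719)  (running Σ = (-0.009045, -0.018518))
  m=-4: (-0.247108, 0.057952) × (0.212216, 0.002625) = (-0.052592, 0.011649)  (running Σ = (-0.061637, -0.006869))
  m=-3: (0.036205, 0.207472) × (-0.429771, -0.003988) = (-0.014733, -0.089310)  (running Σ = (-0.076370, -0.096179))
  m=-2: (-0.259493, 0.030021) × (0.503801, 0.003116) = (-0.130826, 0.014316)  (running Σ = (-0.207196, -0.081863))
  m=-1: (0.010605, 0.183950) × (-0.115005, -0.000356) = (-0.001154, -0.021159)  (running Σ = (-0.208350, -0.103022))
  m=0: (-0.262890, -0.000000) × (-0.435490, 0.000000) = (0.114486, 0.000000)  (running Σ = (-0.093865, -0.103022))
  m=1: (-0.010605, 0.183950) × (0.115005, -0.000356) = (-0.001154, 0.021159)  (running Σ = (-0.095019, -0.081863))
  m=2: (-0.259493, -0.030021) × (0.503801, -0.003116) = (-0.130826, -0.014316)  (running Σ = (-0.225845, -0.096179))
  m=3: (-0.036205, 0.207472) × (0.429771, -0.003988) = (-0.014733, 0.089310)  (running Σ = (-0.240578, -0.006869))
  m=4: (-0.247108, -0.057952) × (0.212216, -0.002625) = (-0.052592, -0.011649)  (running Σ = (-0.293170, -0.018518))
  m=5: (-0.078558, 0.265241) × (0.070251, -0.001086) = (-0.005231, 0.018719)  (running Σ = (-0.298401, 0.000201))
  m=6: (-0.214950, -0.077377) × (0.015842, -0.000294) = (-0.003428, -0.001163)  (running Σ = (-0.301829, -0.000962))
  m=7: (-0.185084, 0.433981) × (0.002197, -0.000048) = (-0.000386, 0.000962)  (running Σ = (-0.302215, 0.000000))
Σ over m = (-0.302215, 0.000000); ×(4π/15) → (-0.253183, 0.000000). Real part: -0.253183

-0.253183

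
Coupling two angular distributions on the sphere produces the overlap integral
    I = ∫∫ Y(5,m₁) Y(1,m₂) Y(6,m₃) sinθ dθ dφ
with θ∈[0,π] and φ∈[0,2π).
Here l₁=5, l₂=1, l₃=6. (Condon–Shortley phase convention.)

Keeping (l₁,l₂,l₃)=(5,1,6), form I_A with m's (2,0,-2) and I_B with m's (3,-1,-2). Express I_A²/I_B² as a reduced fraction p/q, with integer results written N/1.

Same 5,1,6: normalisation and zero-m 3j drop out of the ratio.
A: Δ: 0! 10! 2! / 13! → 1/858; sum: t=0:+1/30240 = 1/30240; 3j²(5 1 6; 2 0 -2) = Δ·Π!·Σ² = 16/429  (sign +1)
B: Δ: 0! 10! 2! / 13! → 1/858; sum: t=0:+1/161280 = 1/161280; 3j²(5 1 6; 3 -1 -2) = Δ·Π!·Σ² = 1/143  (sign +1)
I_A²/I_B² = (16/429)/(1/143) = 16/3

16/3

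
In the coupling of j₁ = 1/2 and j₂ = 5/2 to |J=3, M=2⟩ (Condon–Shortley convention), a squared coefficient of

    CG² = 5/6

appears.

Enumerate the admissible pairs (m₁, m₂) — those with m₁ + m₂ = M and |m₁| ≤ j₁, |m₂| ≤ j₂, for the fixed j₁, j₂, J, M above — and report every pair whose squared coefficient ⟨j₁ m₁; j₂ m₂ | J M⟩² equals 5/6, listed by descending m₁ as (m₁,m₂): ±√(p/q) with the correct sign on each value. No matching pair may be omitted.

(1/2,3/2): +√(5/6)

Admissible pairs with m₁+m₂ = M = 2: (-1/2,5/2), (1/2,3/2)
  (m₁,m₂)=(1/2,3/2): CG² = 5/6, CG = +√(5/6)   ← matches the target
  (m₁,m₂)=(-1/2,5/2): CG² = 1/6, CG = +√(1/6)
Pairs with CG² = 5/6: (1/2,3/2): +√(5/6)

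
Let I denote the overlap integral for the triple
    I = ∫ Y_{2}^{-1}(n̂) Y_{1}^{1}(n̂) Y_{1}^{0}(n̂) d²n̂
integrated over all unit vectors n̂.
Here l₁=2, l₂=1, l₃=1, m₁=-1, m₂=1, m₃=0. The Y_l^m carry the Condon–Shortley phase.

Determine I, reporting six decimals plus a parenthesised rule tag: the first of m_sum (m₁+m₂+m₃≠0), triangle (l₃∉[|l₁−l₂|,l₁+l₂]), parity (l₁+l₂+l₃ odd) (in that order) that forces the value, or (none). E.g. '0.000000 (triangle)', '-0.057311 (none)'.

Rules hold: Σm=0, L=4 even, 1≤1≤3.
N = 5·3·3 = 45
Δ = 2!·2!·0!/5! = 1/30
Racah Σ t=1..1: t=1:−1/1 = -1/1
⇒ 3j(2 1 1; 0 0 0)² = 2/15, sgn +1
Racah Σ t=2..2: t=2:+1/2 = 1/2
⇒ 3j(2 1 1; -1 1 0)² = 1/10, sgn -1
4πI² = N·(3j₀)²·(3jₘ)² = 3/5
I = -1·√(0.6/4π) = -0.21850969
No selection rule forces the value: the integral is nonzero (none).

-0.218510 (none)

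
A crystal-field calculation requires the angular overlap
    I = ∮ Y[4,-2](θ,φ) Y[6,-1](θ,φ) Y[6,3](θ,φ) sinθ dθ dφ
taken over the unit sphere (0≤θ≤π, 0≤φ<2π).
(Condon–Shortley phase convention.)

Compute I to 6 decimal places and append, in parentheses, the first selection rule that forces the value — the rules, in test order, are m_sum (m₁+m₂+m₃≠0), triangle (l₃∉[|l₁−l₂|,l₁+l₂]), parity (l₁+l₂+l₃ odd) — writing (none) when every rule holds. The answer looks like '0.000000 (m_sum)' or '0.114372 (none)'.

Rules hold: Σm=0, L=16 even, 2≤6≤10.
N = 9·13·13 = 1521
Δ = 4!·4!·8!/17! = 1/15315300
Racah Σ t=0..4: t=0:+1/829440 t=1:−1/25920 t=2:+1/9216 t=3:−1/25920 t=4:+1/829440 = 7/207360
⇒ 3j(4 6 6; 0 0 0)² = 28/2431, sgn +1
Racah Σ t=2..4: t=2:+1/69120 t=3:−1/51840 t=4:+1/483840 = -1/362880
⇒ 3j(4 6 6; -2 -1 3)² = 16/17017, sgn +1
4πI² = N·(3j₀)²·(3jₘ)² = 576/34969
I = +1·√(0.0164717/4π) = 0.03620468
No selection rule forces the value: the integral is nonzero (none).

0.036205 (none)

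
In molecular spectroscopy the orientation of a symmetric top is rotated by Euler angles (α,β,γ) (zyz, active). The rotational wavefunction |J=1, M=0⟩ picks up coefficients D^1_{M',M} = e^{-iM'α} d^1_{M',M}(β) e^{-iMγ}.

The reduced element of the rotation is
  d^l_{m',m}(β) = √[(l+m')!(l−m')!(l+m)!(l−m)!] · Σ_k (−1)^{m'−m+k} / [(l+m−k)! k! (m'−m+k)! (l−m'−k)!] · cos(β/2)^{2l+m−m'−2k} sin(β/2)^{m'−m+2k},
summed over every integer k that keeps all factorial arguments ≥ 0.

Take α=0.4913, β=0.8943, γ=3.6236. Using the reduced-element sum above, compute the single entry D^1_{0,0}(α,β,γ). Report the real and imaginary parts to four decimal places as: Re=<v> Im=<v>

Split into d^1_{0,0}(β=0.8943) × two z-phases.
c=cos(0.894300/2)=0.901683, s=sin(0.894300/2)=0.432397; N=√[1·1·1·1]=1.000000
k∈{0,1} keeps every argument non-negative
  k=0: (−1)^0·1.0000/(1)·0.9017^2·0.4324^0 = +0.813032
  k=1: (−1)^1·1.0000/(1)·0.9017^0·0.4324^2 = -0.186968
d^1_{0,0}(0.8943) = +0.813032 -0.186968 = +0.626065
Attach z-rotation phases: D = e^{-i(0)(0.4913)}·(+0.626065)·e^{-i(0)(3.6236)} = +0.626065+0.000000i

Re=0.6261 Im=0.0000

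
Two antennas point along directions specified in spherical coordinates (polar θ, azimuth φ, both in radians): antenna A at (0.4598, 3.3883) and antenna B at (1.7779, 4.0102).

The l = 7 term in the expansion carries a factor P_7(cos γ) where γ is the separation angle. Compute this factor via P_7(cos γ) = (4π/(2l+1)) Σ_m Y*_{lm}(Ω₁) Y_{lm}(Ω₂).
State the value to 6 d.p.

-0.280326

Expand P_7 via completeness: Σ_{m} conj(Y_{7,m}) at Ω₁ times Y_{7,m} at Ω₂ —
  m=-7: Y*=(0.000264, -0.001674)  Y=(-0.421048, -0.086637)  product (-0.000256, 0.000682)
  m=-6: Y*=(0.001158, 0.012753)  Y=(-0.161804, -0.296705)  product (0.003596, -0.002407)
  m=-5: Y*=(-0.019726, -0.056254)  Y=(-0.053546, 0.138320)  product (0.008837, 0.000284)
  m=-4: Y*=(0.104617, 0.158305)  Y=(-0.320536, 0.110809)  product (-0.051075, -0.039150)
  m=-3: Y*=(-0.301417, -0.275288)  Y=(0.041463, 0.024616)  product (-0.005721, -0.018834)
  m=-2: Y*=(0.459270, 0.246987)  Y=(0.054126, 0.322233)  product (-0.054729, 0.161360)
  m=-1: Y*=(-0.174945, -0.044058)  Y=(0.005831, -0.006892)  product (-0.001324, 0.000949)
  m=+0: Y*=(-0.414707, -0.000000)  Y=(0.321366, 0.000000)  product (-0.133273, -0.000000)
  m=+1: Y*=(0.174945, -0.044058)  Y=(-0.005831, -0.006892)  product (-0.001324, -0.000949)
  m=+2: Y*=(0.459270, -0.246987)  Y=(0.054126, -0.322233)  product (-0.054729, -0.161360)
  m=+3: Y*=(0.301417, -0.275288)  Y=(-0.041463, 0.024616)  product (-0.005721, 0.018834)
  m=+4: Y*=(0.104617, -0.158305)  Y=(-0.320536, -0.110809)  product (-0.051075, 0.039150)
  m=+5: Y*=(0.019726, -0.056254)  Y=(0.053546, 0.138320)  product (0.008837, -0.000284)
  m=+6: Y*=(0.001158, -0.012753)  Y=(-0.161804, 0.296705)  product (0.003596, 0.002407)
  m=+7: Y*=(-0.000264, -0.001674)  Y=(0.421048, -0.086637)  product (-0.000256, -0.000682)
Σ over m = (-0.334615, -0.000000); ×(4π/15) → (-0.280326, -0.000000). Real part: -0.280326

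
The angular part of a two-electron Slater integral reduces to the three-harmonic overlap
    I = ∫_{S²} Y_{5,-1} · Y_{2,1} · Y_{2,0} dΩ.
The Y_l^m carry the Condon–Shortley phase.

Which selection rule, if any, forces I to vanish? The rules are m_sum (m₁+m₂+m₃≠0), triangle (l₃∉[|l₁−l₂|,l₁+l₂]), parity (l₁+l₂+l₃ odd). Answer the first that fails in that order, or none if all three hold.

m₁+m₂+m₃ = -1 + 1 + 0 = 0  ✓
triangle: need |l₁−l₂| ≤ l₃ ≤ l₁+l₂ = [3,7]; l₃=2 is outside  ✗
parity: l₁+l₂+l₃ = 9 is odd

triangle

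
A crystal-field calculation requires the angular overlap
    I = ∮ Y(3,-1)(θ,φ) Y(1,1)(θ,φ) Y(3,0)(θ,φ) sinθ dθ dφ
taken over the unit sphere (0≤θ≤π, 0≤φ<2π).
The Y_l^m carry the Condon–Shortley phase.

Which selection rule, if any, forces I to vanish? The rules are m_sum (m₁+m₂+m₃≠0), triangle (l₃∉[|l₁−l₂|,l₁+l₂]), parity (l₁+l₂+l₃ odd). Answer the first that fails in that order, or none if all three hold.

Σmᵢ = 0  ✓
l₃∈[|l₁−l₂|,l₁+l₂]=[2,4], have l₃=3  ✓
Σlᵢ = 7 ⇒ odd  ✗

parity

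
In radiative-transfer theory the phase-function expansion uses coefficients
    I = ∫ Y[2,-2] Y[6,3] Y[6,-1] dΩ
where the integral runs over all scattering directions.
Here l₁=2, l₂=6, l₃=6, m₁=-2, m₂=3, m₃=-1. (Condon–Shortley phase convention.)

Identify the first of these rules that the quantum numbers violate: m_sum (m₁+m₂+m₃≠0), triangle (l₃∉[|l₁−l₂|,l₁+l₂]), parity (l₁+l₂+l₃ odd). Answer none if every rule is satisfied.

none

Σmᵢ = 0  ✓
l₃∈[|l₁−l₂|,l₁+l₂]=[4,8], have l₃=6  ✓
Σlᵢ = 14 ⇒ even  ✓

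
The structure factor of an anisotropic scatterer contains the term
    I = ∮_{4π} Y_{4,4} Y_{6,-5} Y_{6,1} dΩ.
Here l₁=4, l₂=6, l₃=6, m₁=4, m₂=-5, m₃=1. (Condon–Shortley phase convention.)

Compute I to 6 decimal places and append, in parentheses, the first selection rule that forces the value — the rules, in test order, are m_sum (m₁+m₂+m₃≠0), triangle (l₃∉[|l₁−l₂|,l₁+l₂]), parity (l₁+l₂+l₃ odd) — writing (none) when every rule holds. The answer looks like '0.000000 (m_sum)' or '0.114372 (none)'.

m-sum 0 ✓  L=16 even ✓  2≤6≤10 ✓
Π(2lᵢ+1) = 9×13×13 = 1521
triangle coeff Δ(4,6,6) = 1/15315300
Σ_t [0,4]: t=0:+1/829440 t=1:−1/25920 t=2:+1/9216 t=3:−1/25920 t=4:+1/829440 = 7/207360
(3j)²=28/2431 [(4 6 6; 0 0 0)], sign=+1
Σ_t [0,0]: t=0:+1/2903040 = 1/2903040
(3j)²=5/663 [(4 6 6; 4 -5 1)], sign=-1
⇒ 4πI² = 420/3179
I = (-1)√(420/3179/(4π)) = -0.10253555
No selection rule forces the value: the integral is nonzero (none).

-0.102536 (none)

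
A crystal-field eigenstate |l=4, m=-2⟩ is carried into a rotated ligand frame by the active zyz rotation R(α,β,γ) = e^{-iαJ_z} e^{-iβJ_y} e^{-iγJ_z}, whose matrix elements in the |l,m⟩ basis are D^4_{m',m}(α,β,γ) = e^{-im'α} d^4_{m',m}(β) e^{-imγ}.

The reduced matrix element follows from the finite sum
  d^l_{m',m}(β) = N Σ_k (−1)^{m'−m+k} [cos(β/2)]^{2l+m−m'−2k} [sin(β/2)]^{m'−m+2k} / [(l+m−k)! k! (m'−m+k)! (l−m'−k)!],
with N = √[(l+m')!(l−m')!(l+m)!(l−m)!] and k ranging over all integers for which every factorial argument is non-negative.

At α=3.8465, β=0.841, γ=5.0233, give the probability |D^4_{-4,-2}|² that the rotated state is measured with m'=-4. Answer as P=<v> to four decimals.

P=0.2604

D^4_{-4,-2}(3.8465,0.8410,5.0233) = e^{-i·-4·3.8465}·d^4_{-4,-2}(0.8410)·e^{-i·-2·5.0233}. Compute d first:
c=cos(0.841000/2)=0.912885, s=sin(0.841000/2)=0.408217; N=√[1·40320·2·720]=7619.763776
k: max(0,(-2)−(-4))=2 … min(4+(-2),4−(-4))=2
  k=2: (−1)^0·7619.7638/(1440)·0.9129^6·0.4082^2 = +0.510337
d^4_{-4,-2}(0.8410) = +0.510337
|D^4_{-4,-2}|² = |d^4_{-4,-2}(β)|² = (+0.510337)² = 0.260444 (the z-rotation phases have unit modulus)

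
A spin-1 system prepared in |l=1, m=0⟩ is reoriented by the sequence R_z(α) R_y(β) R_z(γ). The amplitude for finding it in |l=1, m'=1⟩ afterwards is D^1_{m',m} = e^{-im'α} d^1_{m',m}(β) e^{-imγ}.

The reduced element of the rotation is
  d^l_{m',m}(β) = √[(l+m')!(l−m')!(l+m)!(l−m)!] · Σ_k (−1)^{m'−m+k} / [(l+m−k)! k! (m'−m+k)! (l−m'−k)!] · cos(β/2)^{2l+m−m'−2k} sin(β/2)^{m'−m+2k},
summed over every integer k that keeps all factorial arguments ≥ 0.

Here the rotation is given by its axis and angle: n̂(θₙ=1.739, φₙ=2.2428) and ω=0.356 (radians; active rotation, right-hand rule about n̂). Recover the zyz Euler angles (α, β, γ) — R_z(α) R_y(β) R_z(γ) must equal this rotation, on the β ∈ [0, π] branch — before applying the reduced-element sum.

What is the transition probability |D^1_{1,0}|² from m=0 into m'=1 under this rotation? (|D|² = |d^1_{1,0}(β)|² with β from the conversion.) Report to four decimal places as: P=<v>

Axis–angle → zyz. n̂ = (sinθₙcosφₙ, sinθₙsinφₙ, cosθₙ) = (-0.613769, +0.771531, -0.167412), ω = 0.3560.
R = I cosω + sinω [n̂]ₓ + (1−cosω) n̂n̂ᵀ gives
  R = [+0.960919, +0.028656, +0.275343; -0.088039, +0.974622, +0.205817; -0.262457, -0.222014, +0.939056]
β = atan2(√(R₁₃²+R₂₃²), R₃₃) = 0.350923; α = atan2(R₂₃, R₁₃) mod 2π = 0.641895; γ = atan2(R₃₂, −R₃₁) mod 2π = 5.581073
D^1_{1,0}(0.6419,0.3509,5.5811) = e^{-i·1·0.6419}·d^1_{1,0}(0.3509)·e^{-i·0·5.5811}. Compute d first:
With c≡cos(β/2)=0.984646 and s≡sin(β/2)=0.174563, N=[2·1·1·1]^{1/2}=1.414214
Admissible k: 0..0 (factorial args all ≥0)
  k=0: (−1)^1·1.4142/(1)·0.9846^1·0.1746^1 = -0.243078
d^1_{1,0}(0.3509) = -0.243078
|D^1_{1,0}|² = |d^1_{1,0}(β)|² = (-0.243078)² = 0.059087 (the z-rotation phases have unit modulus)

P=0.0591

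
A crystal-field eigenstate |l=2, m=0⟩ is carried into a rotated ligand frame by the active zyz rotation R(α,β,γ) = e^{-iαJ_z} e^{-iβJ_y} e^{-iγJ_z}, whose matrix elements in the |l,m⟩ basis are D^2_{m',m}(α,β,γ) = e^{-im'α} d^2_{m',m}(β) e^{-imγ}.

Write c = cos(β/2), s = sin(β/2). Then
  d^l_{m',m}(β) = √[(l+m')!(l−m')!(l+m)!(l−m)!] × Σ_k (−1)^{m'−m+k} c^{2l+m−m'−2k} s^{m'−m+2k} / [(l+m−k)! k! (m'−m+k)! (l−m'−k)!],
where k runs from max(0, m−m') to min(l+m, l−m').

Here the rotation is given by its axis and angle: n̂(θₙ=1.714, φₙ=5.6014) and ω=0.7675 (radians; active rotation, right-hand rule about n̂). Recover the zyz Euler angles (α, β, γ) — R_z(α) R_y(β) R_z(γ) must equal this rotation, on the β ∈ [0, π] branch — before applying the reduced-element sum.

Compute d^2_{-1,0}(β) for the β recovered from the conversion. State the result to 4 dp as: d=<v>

d=0.6115

Axis–angle → zyz. n̂ = (sinθₙcosφₙ, sinθₙsinφₙ, cosθₙ) = (+0.768501, -0.623730, -0.142715), ω = 0.7675.
R = I cosω + sinω [n̂]ₓ + (1−cosω) n̂n̂ᵀ gives
  R = [+0.885222, -0.035290, -0.463827; -0.233475, +0.828716, -0.508644; +0.402331, +0.558555, +0.725359]
β = atan2(√(R₁₃²+R₂₃²), R₃₃) = 0.759241; α = atan2(R₂₃, R₁₃) mod 2π = 3.973044; γ = atan2(R₃₂, −R₃₁) mod 2π = 2.195022
d^2_{-1,0}(β=0.7592) via the finite sum:
Half-angle: c=0.928805, s=0.370568. N=√(1·6·2·2)=4.898979
Admissible k: 1..2 (factorial args all ≥0)
  k=1: (−1)^0·4.8990/(2)·0.9288^3·0.3706^1 = +0.727307
  k=2: (−1)^1·4.8990/(2)·0.9288^1·0.3706^3 = -0.115772
d^2_{-1,0}(0.7592) = +0.727307 -0.115772 = +0.611535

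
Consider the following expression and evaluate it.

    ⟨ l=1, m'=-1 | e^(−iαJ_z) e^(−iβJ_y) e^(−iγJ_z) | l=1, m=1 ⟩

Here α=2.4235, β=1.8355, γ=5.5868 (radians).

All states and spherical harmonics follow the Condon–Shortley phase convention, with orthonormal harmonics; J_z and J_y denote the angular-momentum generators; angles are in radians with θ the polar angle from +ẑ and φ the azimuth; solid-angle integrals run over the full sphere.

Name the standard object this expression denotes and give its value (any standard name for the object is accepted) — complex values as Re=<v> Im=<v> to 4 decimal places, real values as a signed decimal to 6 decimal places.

Wigner D-matrix element, Re=-0.6307 Im=0.0137

This is a Wigner D-matrix element — the rotation-matrix element ⟨l m'| R(α,β,γ) |l m⟩ in the angular-momentum basis.
D^1_{-1,1}(2.4235,1.8355,5.5868) = e^{-i·-1·2.4235}·d^1_{-1,1}(1.8355)·e^{-i·1·5.5868}. Compute d first:
c=cos(1.835500/2)=0.607609, s=sin(1.835500/2)=0.794237; N=√[1·2·2·1]=2.000000
Admissible k: 2..2 (factorial args all ≥0)
  k=2: (−1)^0·2.0000/(2)·0.6076^0·0.7942^2 = +0.630812
d^1_{-1,1}(1.8355) = +0.630812
D = (-0.753062+0.657950i)·(+0.630812)·(+0.767166+0.641449i) = -0.630663+0.013692i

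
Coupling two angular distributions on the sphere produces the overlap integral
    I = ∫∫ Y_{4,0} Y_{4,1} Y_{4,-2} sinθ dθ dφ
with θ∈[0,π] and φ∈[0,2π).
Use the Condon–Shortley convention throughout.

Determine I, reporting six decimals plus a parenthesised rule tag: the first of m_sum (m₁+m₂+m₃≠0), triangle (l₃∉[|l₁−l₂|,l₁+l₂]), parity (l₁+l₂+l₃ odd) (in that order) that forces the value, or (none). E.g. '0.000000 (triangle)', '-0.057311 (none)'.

0.000000 (m_sum)

Σmᵢ = -1 ≠ 0, so the φ-integral vanishes; I = 0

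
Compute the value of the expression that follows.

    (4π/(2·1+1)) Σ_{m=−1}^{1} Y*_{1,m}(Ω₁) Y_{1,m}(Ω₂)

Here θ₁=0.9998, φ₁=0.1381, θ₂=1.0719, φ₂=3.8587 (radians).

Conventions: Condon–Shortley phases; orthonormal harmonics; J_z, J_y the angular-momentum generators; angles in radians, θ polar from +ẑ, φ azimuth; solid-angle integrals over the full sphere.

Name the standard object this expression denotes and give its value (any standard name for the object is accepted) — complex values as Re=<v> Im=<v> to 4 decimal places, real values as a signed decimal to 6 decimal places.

This sum is the spherical-harmonic addition theorem: it equals the Legendre polynomial P_l(cos γ) of the angle γ between the two directions.
Expand P_1 via completeness: Σ_{m} conj(Y_{1,m}) at Ω₁ times Y_{1,m} at Ω₂ —
  term(m=-1) = -0.073815+0.048256i   from Y*(Ω₁)=+0.287918+0.040016i, Y(Ω₂)=-0.228662+0.199385i
  term(m=+0) = +0.061734+0.000000i   from Y*(Ω₁)=+0.264075-0.000000i, Y(Ω₂)=+0.233775+0.000000i
  term(m=+1) = -0.073815-0.048256i   from Y*(Ω₁)=-0.287918+0.040016i, Y(Ω₂)=+0.228662+0.199385i
Total Σ_m = -0.085895+0.000000i. Multiply by 4.188790: -0.359797+0.000000i. P_1(cos γ) = -0.359797

Legendre polynomial (addition theorem), -0.359797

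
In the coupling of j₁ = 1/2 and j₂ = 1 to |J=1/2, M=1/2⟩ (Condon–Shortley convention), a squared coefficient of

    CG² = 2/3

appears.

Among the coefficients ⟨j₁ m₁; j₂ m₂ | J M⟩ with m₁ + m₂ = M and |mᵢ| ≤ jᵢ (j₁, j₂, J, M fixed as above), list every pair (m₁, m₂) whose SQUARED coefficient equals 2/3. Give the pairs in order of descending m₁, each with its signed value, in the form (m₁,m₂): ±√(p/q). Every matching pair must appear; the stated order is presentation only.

Admissible pairs with m₁+m₂ = M = 1/2: (-1/2,1), (1/2,0)
  (m₁,m₂)=(1/2,0): CG² = 1/3, CG = +√(1/3)
  (m₁,m₂)=(-1/2,1): CG² = 2/3, CG = −√(2/3)   ← matches the target
Pairs with CG² = 2/3: (-1/2,1): −√(2/3)

(-1/2,1): −√(2/3)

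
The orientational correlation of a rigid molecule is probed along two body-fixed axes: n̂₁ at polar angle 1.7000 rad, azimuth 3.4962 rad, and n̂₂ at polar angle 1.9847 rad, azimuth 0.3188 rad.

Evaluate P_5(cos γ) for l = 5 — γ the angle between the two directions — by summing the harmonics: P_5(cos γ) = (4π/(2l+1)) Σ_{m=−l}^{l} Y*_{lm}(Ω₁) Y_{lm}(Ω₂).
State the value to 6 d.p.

Summing Y*_{l m}(θ₁,φ₁)·Y_{l m}(θ₂,φ₂) over m ∈ [−5, 5]; prefactor 4π/(2·5+1) = 1.142397:
  [-5]  conj(Y_{5,-5})(Ω₁) = 0.08941 - 0.43604j ; Y_{5,-5}(Ω₂) = -0.00693 - 0.29851j ; Δ = -0.13078 - 0.02367j
  [-4]  conj(Y_{5,-4})(Ω₁) = -0.02776 - 0.18076j ; Y_{5,-4}(Ω₂) = -0.12083 + 0.39679j ; Δ = 0.07508 + 0.01083j
  [-3]  conj(Y_{5,-3})(Ω₁) = 0.13933 + 0.25087j ; Y_{5,-3}(Ω₂) = 0.06976 - 0.09888j ; Δ = 0.03453 + 0.00372j
  [-2]  conj(Y_{5,-2})(Ω₁) = 0.15484 + 0.13288j ; Y_{5,-2}(Ω₂) = 0.23632 - 0.17507j ; Δ = 0.05986 + 0.00429j
  [-1]  conj(Y_{5,-1})(Ω₁) = -0.23035 - 0.08529j ; Y_{5,-1}(Ω₂) = -0.19913 + 0.06572j ; Δ = 0.05147 + 0.00184j
  [+0]  conj(Y_{5,0})(Ω₁) = -0.20878 + 0.00000j ; Y_{5,0}(Ω₂) = -0.25049 + 0.00000j ; Δ = 0.05230 + 0.00000j
  [+1]  conj(Y_{5,1})(Ω₁) = 0.23035 - 0.08529j ; Y_{5,1}(Ω₂) = 0.19913 + 0.06572j ; Δ = 0.05147 - 0.00184j
  [+2]  conj(Y_{5,2})(Ω₁) = 0.15484 - 0.13288j ; Y_{5,2}(Ω₂) = 0.23632 + 0.17507j ; Δ = 0.05986 - 0.00429j
  [+3]  conj(Y_{5,3})(Ω₁) = -0.13933 + 0.25087j ; Y_{5,3}(Ω₂) = -0.06976 - 0.09888j ; Δ = 0.03453 - 0.00372j
  [+4]  conj(Y_{5,4})(Ω₁) = -0.02776 + 0.18076j ; Y_{5,4}(Ω₂) = -0.12083 - 0.39679j ; Δ = 0.07508 - 0.01083j
  [+5]  conj(Y_{5,5})(Ω₁) = -0.08941 - 0.43604j ; Y_{5,5}(Ω₂) = 0.00693 - 0.29851j ; Δ = -0.13078 + 0.02367j
Total Σ_m = 0.23260 + 0.00000j. Multiply by 1.142397: 0.26573 + 0.00000j. P_5(cos γ) = 0.265726

0.265726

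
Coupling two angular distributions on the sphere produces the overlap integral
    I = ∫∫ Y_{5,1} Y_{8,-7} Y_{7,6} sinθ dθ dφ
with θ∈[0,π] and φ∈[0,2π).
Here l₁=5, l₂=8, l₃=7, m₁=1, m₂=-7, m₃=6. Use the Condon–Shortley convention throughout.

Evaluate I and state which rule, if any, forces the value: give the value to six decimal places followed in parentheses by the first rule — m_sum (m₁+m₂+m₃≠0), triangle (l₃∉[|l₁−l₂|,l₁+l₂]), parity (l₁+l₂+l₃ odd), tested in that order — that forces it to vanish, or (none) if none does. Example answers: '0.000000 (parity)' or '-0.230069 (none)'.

m-sum 0 ✓  L=20 even ✓  3≤7≤13 ✓
Π(2lᵢ+1) = 11×17×15 = 2805
triangle coeff Δ(5,8,7) = 1/814773960
Σ_t [1,5]: t=1:−1/87091200 t=2:+1/4976640 t=3:−1/2073600 t=4:+1/4976640 t=5:−1/87091200 = -1/9676800
(3j)²=360/46189 [(5 8 7; 0 0 0)], sign=+1
Σ_t [0,1]: t=0:+1/6270566400 t=1:−1/2612736000 = -1/4478976000
(3j)²=1001/116280 [(5 8 7; 1 -7 6)], sign=+1
⇒ 4πI² = 1155/6137
I = (+1)√(1155/6137/(4π)) = 0.12237931
No selection rule forces the value: the integral is nonzero (none).

0.122379 (none)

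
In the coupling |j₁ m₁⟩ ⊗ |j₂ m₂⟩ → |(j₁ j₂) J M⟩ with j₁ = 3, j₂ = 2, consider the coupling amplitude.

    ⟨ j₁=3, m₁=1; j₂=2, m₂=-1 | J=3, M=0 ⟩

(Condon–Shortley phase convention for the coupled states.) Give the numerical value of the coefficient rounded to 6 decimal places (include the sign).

triangle: 2!×4!×2!/9! = 96/362880
(j±m)!: 4!×2!×1!×3!×3!×3! = 10368
prefactor² = (2J+1)×Δ×N² = 96/5
  k=0: +1/(0!×2!×2!×1!×2!×1!) = 1/8
  k=1: −1/(1!×1!×1!×0!×3!×2!) = -1/12
Σ = 1/24  ⇒  CG² = 96/5×(1/24)² = 1/30
CG = +√(1/30) = +0.182574

+√(1/30) ≈ +0.182574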